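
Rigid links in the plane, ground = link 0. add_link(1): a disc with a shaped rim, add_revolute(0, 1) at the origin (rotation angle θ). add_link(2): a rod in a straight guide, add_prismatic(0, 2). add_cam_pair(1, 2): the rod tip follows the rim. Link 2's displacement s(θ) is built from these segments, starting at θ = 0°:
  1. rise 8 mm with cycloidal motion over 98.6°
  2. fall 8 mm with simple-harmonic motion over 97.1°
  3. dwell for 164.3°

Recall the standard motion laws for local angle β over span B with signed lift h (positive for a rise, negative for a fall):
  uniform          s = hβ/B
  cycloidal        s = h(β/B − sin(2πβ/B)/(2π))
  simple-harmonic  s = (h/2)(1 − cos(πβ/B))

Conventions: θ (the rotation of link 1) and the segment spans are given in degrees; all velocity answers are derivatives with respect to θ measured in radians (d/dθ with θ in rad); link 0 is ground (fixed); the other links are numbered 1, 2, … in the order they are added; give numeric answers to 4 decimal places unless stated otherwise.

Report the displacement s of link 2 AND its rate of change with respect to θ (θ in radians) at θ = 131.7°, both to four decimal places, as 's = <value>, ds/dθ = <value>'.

segment 1 (0° to 98.6°, cycloidal, h = 8) is passed completely: s = 0.0000 + (8) = 8.0000
θ = 131.7° falls in segment 2 (98.6° to 195.7°, simple-harmonic, h = -8): β = 131.7 − 98.6 = 33.1°, B = 97.1°; Δs = -8/2·(1 − cos(π·0.3409)) = -2.0827; s = 8.0000 − 2.0827 = 5.9173
velocity in seg [98.6°–195.7°] (simple-harmonic), θ in radians: β = 33.1° = 0.5777 rad, B = 97.1° = 1.6947 rad; ds/dθ = (πh/(2B)) sin(πβ/B) = (π·(-8)/(2·1.6947)) sin(π·0.3409) = -6.507760 mm/rad

s = 5.9173, ds/dθ = -6.5078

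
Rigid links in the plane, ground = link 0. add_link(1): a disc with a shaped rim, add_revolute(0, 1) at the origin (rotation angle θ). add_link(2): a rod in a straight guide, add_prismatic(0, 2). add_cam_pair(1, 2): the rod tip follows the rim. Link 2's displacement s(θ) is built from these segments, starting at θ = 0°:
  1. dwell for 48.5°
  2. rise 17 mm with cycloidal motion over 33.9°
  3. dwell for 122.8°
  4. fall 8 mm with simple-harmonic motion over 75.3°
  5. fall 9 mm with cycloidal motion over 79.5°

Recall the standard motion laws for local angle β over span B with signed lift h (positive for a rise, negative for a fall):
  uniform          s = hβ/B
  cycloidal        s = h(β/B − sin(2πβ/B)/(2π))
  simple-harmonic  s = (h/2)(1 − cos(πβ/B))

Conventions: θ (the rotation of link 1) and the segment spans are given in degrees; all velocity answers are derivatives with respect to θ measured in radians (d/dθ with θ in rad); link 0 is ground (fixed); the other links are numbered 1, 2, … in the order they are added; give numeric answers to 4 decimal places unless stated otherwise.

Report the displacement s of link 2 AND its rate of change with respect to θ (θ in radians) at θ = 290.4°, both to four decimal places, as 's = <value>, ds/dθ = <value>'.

segment 1 (0° to 48.5°, dwell): s unchanged at 0.0000
segment 2 (48.5° to 82.4°, cycloidal, h = 17) is passed completely: s = 0.0000 + (17) = 17.0000
segment 3 (82.4° to 205.2°, dwell): s unchanged at 17.0000
segment 4 (205.2° to 280.5°, simple-harmonic, h = -8) is passed completely: s = 17.0000 + (-8) = 9.0000
θ = 290.4° falls in segment 5 (280.5° to 360°, cycloidal, h = -9): β = 290.4 − 280.5 = 9.9°, B = 79.5°; Δs = -9·(0.1245 − sin(2π·0.1245)/(2π)) = -0.1109; s = 9.0000 − 0.1109 = 8.8891
velocity in seg [280.5°–360°] (cycloidal), θ in radians: β = 9.9° = 0.1728 rad, B = 79.5° = 1.3875 rad; ds/dθ = (h/B)(1 − cos(2πβ/B)) = ((-9)/1.3875)(1 − cos(2π·0.1245)) = -1.886224 mm/rad

s = 8.8891, ds/dθ = -1.8862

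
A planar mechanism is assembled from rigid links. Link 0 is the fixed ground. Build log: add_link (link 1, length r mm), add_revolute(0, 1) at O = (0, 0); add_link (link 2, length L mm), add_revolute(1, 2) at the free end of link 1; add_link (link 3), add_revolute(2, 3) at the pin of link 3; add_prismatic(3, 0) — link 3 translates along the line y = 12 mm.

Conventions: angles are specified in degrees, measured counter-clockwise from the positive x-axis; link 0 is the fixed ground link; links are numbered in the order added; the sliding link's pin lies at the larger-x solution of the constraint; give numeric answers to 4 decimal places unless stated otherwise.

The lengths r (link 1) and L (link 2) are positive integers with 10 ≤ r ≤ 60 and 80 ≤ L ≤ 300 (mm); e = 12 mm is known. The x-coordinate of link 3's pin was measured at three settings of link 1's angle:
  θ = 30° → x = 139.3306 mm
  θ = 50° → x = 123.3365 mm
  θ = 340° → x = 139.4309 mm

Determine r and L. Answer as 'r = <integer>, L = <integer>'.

constraint per measurement: (x − r cos θ)² + (r sin θ − e)² = L²
subtracting the θ₁ and θ₂ equations cancels the r² and L² terms:
r = (x₁² − x₂²) / (2[(x₁cos θ₁ + e sin θ₁) − (x₂cos θ₂ + e sin θ₂)]) = 54.9999 → r = 55
L² = (x₁ − r cos θ₁)² + (r sin θ₁ − e)² = 8648.9938 → L = 93.0000 → L = 93
check at θ₃=340°: x = 139.4309 (printed 139.4309) ✓

r = 55, L = 93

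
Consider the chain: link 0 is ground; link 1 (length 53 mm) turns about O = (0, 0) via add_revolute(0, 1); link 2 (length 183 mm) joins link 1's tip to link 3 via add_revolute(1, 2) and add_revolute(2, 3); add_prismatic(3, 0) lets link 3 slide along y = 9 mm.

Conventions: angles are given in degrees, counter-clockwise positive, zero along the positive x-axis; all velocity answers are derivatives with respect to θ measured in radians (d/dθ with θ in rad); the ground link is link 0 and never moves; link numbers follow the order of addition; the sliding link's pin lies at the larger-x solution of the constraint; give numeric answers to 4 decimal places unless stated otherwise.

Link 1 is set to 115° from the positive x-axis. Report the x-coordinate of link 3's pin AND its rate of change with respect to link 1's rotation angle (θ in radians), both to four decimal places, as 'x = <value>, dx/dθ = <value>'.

geometry: r = 53 mm, L = 183 mm, e = 9 mm
crank pin P = (r cos θ, r sin θ) = (-22.398768, 48.034313)
h = r sin θ − e = 48.034313 − 9 = 39.034313
x = r cos θ + √(L² − h²) = -22.398768 + 178.788485 = 156.389717
dx/dθ = −r sin θ − h·r cos θ/√(L² − h²) (θ in radians; h = 39.034313) = -43.144062

x = 156.3897, dx/dθ = -43.1441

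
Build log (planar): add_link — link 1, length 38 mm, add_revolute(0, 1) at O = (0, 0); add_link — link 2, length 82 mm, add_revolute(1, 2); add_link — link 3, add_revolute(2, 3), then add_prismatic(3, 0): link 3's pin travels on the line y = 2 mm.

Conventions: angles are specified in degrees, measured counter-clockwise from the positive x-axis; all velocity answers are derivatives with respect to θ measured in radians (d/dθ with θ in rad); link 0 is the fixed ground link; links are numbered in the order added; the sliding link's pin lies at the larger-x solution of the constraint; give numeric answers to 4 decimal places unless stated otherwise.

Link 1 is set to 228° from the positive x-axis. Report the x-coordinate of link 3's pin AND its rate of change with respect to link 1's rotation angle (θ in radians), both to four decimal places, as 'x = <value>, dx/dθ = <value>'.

geometry: r = 38 mm, L = 82 mm, e = 2 mm
crank pin P = (r cos θ, r sin θ) = (-25.426963, -28.239503)
h = r sin θ − e = -28.239503 − 2 = -30.239503
x = r cos θ + √(L² − h²) = -25.426963 + 76.220551 = 50.793588
dx/dθ = −r sin θ − h·r cos θ/√(L² − h²) (θ in radians; h = -30.239503) = 18.151689

x = 50.7936, dx/dθ = 18.1517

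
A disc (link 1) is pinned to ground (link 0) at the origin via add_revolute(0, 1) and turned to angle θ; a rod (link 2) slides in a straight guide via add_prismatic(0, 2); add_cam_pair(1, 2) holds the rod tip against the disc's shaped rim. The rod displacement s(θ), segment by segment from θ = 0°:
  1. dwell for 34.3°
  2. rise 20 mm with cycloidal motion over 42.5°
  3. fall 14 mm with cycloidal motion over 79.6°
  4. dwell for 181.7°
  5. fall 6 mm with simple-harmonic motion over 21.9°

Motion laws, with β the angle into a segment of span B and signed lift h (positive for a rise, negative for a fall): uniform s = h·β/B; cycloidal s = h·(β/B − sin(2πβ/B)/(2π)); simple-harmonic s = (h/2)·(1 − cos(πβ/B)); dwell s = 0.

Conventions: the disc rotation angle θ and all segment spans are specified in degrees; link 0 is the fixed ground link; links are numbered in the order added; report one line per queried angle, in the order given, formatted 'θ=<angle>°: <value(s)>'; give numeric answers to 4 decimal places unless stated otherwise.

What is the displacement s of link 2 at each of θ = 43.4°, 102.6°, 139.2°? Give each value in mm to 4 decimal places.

segment 1 (0° to 34.3°, dwell): s unchanged at 0.0000
θ = 43.4° falls in segment 2 (34.3° to 76.8°, cycloidal, h = 20): β = 43.4 − 34.3 = 9.1°, B = 42.5°; Δs = 20·(0.2141 − sin(2π·0.2141)/(2π)) = 1.1798; s = 0.0000 + 1.1798 = 1.1798
segment 2 (34.3° to 76.8°, cycloidal, h = 20) is passed completely: s = 0.0000 + (20) = 20.0000
θ = 102.6° falls in segment 3 (76.8° to 156.4°, cycloidal, h = -14): β = 102.6 − 76.8 = 25.8°, B = 79.6°; Δs = -14·(0.3241 − sin(2π·0.3241)/(2π)) = -2.5468; s = 20.0000 − 2.5468 = 17.4532
θ = 139.2° falls in segment 3 (76.8° to 156.4°, cycloidal, h = -14): β = 139.2 − 76.8 = 62.4°, B = 79.6°; Δs = -14·(0.7839 − sin(2π·0.7839)/(2π)) = -13.1526; s = 20.0000 − 13.1526 = 6.8474

θ=43.4°: 1.1798
θ=102.6°: 17.4532
θ=139.2°: 6.8474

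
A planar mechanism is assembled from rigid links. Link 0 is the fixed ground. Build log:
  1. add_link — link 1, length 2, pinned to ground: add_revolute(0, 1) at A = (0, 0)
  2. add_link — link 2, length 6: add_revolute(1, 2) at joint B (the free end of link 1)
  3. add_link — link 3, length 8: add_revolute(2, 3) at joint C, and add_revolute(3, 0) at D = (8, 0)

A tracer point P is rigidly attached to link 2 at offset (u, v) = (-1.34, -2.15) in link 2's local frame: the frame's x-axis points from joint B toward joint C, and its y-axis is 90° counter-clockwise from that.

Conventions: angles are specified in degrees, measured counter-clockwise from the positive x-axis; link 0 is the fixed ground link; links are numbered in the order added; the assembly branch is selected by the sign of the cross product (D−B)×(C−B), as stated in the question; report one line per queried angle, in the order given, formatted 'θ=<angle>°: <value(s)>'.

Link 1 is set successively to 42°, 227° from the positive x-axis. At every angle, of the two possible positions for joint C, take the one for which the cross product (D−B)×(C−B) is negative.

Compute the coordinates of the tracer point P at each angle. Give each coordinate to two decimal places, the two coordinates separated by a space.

A=(0,0), D=(8.00,0)
θ=42°: B = A + 2.00·(cos42°, sin42°) = (1.4863, 1.3383)
θ=42°: |BD| = 6.6498
θ=42°: circle(B,6.00) ∩ circle(D,8.00): a=1.2195, h=5.8748
θ=42°:   candidates: C₊=(3.8632,6.8474) cross=39.066; C₋=(1.4986,-4.6617) cross=-39.066
θ=42°:   branch - wants cross < 0 → take C=(1.4986,-4.6617) (cross=-39.066)
θ=42°: ex = (C−B)/|BC| = (0.0021,-1.0000); ey = (1.0000,0.0021)
θ=42°: P = B + -1.34·ex + -2.15·ey = (-0.6665,2.6739)
θ=227°: B = A + 2.00·(cos227°, sin227°) = (-1.3640, -1.4627)
θ=227°: |BD| = 9.4775
θ=227°: circle(B,6.00) ∩ circle(D,8.00): a=3.2616, h=5.0361
θ=227°:   candidates: C₊=(1.0813,4.0164) cross=47.730; C₋=(2.6358,-5.9351) cross=-47.730
θ=227°:   branch - wants cross < 0 → take C=(2.6358,-5.9351) (cross=-47.730)
θ=227°: ex = (C−B)/|BC| = (0.6666,-0.7454); ey = (0.7454,0.6666)
θ=227°: P = B + -1.34·ex + -2.15·ey = (-3.8599,-1.8971)

θ=42°: -0.67 2.67
θ=227°: -3.86 -1.90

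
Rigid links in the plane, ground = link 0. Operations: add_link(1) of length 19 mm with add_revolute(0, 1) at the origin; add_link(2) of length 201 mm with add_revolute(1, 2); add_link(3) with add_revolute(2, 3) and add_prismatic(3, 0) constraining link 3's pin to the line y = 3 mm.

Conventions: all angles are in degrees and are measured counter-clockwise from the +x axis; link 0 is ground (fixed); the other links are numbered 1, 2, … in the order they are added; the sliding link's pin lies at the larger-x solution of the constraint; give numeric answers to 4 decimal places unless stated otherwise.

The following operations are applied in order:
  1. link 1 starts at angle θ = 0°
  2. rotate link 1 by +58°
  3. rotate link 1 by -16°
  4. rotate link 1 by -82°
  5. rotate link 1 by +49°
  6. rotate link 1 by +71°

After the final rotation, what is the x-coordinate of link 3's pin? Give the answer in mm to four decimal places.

geometry: r = 19 mm, L = 201 mm, e = 3 mm; θ starts at 0°
rotate link 1 by +58°: θ ← 0° +58° = 58°
rotate link 1 by -16°: θ ← 58° -16° = 42°
rotate link 1 by -82°: θ ← 42° -82° = -40°
rotate link 1 by +49°: θ ← -40° +49° = 9°
rotate link 1 by +71°: θ ← 9° +71° = 80°
crank pin P = (r cos θ, r sin θ) = (3.299315, 18.711347)
h = r sin θ − e = 18.711347 − 3 = 15.711347
x = r cos θ + √(L² − h²) = 3.299315 + 200.385013 = 203.684329

203.6843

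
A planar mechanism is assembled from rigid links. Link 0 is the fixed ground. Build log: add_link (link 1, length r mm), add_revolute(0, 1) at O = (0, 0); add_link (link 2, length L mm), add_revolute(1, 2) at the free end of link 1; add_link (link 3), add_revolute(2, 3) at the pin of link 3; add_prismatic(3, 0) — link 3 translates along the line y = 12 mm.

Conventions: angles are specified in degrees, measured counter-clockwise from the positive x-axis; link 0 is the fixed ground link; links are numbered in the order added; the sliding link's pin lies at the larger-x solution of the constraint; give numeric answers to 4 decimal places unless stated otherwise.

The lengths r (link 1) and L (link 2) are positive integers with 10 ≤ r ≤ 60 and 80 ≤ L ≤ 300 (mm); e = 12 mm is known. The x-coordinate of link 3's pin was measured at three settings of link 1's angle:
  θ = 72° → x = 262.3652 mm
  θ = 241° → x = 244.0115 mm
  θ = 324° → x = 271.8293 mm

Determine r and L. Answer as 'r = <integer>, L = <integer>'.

constraint per measurement: (x − r cos θ)² + (r sin θ − e)² = L²
subtracting the θ₁ and θ₂ equations cancels the r² and L² terms:
r = (x₁² − x₂²) / (2[(x₁cos θ₁ + e sin θ₁) − (x₂cos θ₂ + e sin θ₂)]) = 21.0000 → r = 21
L² = (x₁ − r cos θ₁)² + (r sin θ₁ − e)² = 65536.0029 → L = 256.0000 → L = 256
check at θ₃=324°: x = 271.8293 (printed 271.8293) ✓

r = 21, L = 256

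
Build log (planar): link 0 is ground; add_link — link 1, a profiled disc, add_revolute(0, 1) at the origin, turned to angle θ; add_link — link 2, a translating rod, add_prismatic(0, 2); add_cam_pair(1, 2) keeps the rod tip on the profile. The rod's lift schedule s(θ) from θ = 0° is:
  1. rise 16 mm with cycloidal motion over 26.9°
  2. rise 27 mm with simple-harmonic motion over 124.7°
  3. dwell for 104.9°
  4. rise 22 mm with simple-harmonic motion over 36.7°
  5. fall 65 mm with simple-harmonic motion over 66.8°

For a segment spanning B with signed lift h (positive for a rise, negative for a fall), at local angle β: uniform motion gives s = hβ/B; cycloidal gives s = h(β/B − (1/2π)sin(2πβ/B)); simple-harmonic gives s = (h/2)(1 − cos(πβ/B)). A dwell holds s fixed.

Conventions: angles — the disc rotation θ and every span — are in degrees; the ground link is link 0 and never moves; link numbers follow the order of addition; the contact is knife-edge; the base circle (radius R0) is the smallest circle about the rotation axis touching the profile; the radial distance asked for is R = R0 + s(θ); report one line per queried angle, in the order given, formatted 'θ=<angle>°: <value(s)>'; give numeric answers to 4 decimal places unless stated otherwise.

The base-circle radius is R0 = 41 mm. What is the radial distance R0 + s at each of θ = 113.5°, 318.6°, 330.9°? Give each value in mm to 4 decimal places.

seg 1 [0°–26.9°] cycloidal, h=16: full span → s += 16 → s = 16.0000
seg 2 [26.9°–151.6°] simple-harmonic, h=27: θ=113.5° here. β=86.6, B=124.7. 27/2·(1 − cos(π·0.6945)) = 21.2441 → s = 37.2441
seg 2 [26.9°–151.6°] simple-harmonic, h=27: full span → s += 27 → s = 43.0000
seg 3 [151.6°–256.5°] dwell: s stays 43.0000
seg 4 [256.5°–293.2°] simple-harmonic, h=22: full span → s += 22 → s = 65.0000
seg 5 [293.2°–360°] simple-harmonic, h=-65: θ=318.6° here. β=25.4, B=66.8. -65/2·(1 − cos(π·0.3802)) = -20.5587 → s = 44.4413
seg 5 [293.2°–360°] simple-harmonic, h=-65: θ=330.9° here. β=37.7, B=66.8. -65/2·(1 − cos(π·0.5644)) = -39.0277 → s = 25.9723
θ=113.5°: R = R0 + s = 41 + 37.2441 = 78.2441
θ=318.6°: R = R0 + s = 41 + 44.4413 = 85.4413
θ=330.9°: R = R0 + s = 41 + 25.9723 = 66.9723

θ=113.5°: 78.2441
θ=318.6°: 85.4413
θ=330.9°: 66.9723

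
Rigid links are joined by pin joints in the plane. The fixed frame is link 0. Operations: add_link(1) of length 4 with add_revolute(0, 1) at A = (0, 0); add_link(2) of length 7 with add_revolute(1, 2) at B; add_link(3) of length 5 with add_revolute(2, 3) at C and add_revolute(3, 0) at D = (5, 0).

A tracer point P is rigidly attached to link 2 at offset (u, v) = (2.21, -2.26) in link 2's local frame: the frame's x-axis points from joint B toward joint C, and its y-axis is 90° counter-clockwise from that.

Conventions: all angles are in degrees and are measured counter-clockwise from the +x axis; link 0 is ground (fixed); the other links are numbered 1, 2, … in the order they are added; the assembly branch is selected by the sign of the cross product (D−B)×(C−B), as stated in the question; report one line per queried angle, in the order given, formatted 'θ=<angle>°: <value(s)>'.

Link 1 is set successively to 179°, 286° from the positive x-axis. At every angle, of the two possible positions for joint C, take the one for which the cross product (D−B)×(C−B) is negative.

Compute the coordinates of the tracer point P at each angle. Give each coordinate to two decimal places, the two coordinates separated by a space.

A=(0,0), D=(5.00,0)
θ=179°: B = A + 4.00·(cos179°, sin179°) = (-3.9994, 0.0698)
θ=179°: |BD| = 8.9997
θ=179°: circle(B,7.00) ∩ circle(D,5.00): a=5.8332, h=3.8696
θ=179°:   candidates: C₊=(1.8637,3.8940) cross=34.825; C₋=(1.8036,-3.8449) cross=-34.825
θ=179°:   branch - wants cross < 0 → take C=(1.8036,-3.8449) (cross=-34.825)
θ=179°: ex = (C−B)/|BC| = (0.8290,-0.5592); ey = (0.5592,0.8290)
θ=179°: P = B + 2.21·ex + -2.26·ey = (-3.4312,-3.0397)
θ=286°: B = A + 4.00·(cos286°, sin286°) = (1.1025, -3.8450)
θ=286°: |BD| = 5.4749
θ=286°: circle(B,7.00) ∩ circle(D,5.00): a=4.9293, h=4.9701
θ=286°:   candidates: C₊=(1.1210,3.1549) cross=27.211; C₋=(8.1021,-3.9213) cross=-27.211
θ=286°:   branch - wants cross < 0 → take C=(8.1021,-3.9213) (cross=-27.211)
θ=286°: ex = (C−B)/|BC| = (0.9999,-0.0109); ey = (0.0109,0.9999)
θ=286°: P = B + 2.21·ex + -2.26·ey = (3.2878,-6.1290)

θ=179°: -3.43 -3.04
θ=286°: 3.29 -6.13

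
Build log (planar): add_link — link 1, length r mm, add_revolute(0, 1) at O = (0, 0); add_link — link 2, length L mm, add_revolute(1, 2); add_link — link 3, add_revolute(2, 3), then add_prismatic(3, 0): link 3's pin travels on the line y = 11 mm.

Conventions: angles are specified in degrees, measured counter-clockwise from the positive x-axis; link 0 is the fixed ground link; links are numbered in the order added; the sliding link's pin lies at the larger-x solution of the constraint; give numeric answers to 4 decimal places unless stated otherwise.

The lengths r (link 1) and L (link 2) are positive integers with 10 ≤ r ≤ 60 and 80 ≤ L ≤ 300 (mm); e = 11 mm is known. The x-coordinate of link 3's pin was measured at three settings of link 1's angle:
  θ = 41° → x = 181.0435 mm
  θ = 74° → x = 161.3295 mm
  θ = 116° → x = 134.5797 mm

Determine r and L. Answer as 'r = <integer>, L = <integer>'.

constraint per measurement: (x − r cos θ)² + (r sin θ − e)² = L²
subtracting the θ₁ and θ₂ equations cancels the r² and L² terms:
r = (x₁² − x₂²) / (2[(x₁cos θ₁ + e sin θ₁) − (x₂cos θ₂ + e sin θ₂)]) = 38.0001 → r = 38
L² = (x₁ − r cos θ₁)² + (r sin θ₁ − e)² = 23409.0035 → L = 153.0000 → L = 153
check at θ₃=116°: x = 134.5797 (printed 134.5797) ✓

r = 38, L = 153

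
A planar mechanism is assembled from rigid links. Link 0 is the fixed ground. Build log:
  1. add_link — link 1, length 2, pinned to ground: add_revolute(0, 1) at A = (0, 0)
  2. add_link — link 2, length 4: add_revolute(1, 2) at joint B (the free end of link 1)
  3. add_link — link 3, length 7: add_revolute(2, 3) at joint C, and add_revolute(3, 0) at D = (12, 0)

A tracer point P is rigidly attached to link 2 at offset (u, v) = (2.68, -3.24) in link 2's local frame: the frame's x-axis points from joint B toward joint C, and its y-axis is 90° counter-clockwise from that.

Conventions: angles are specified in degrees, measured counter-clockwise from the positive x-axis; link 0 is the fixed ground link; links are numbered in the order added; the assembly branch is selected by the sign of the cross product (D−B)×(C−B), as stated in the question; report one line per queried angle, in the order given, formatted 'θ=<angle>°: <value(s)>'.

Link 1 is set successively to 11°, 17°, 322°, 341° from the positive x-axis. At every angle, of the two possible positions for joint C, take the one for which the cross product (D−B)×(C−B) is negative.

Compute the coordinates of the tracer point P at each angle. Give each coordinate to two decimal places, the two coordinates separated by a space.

A=(0,0), D=(12.00,0)
θ=11°: B = A + 2.00·(cos11°, sin11°) = (1.9633, 0.3816)
θ=11°: |BD| = 10.0440
θ=11°: circle(B,4.00) ∩ circle(D,7.00): a=3.3792, h=2.1403
θ=11°:   candidates: C₊=(5.4214,2.3920) cross=21.497; C₋=(5.2587,-1.8855) cross=-21.497
θ=11°:   branch - wants cross < 0 → take C=(5.2587,-1.8855) (cross=-21.497)
θ=11°: ex = (C−B)/|BC| = (0.8239,-0.5668); ey = (0.5668,0.8239)
θ=11°: P = B + 2.68·ex + -3.24·ey = (2.3348,-3.8067)
θ=17°: B = A + 2.00·(cos17°, sin17°) = (1.9126, 0.5847)
θ=17°: |BD| = 10.1043
θ=17°: circle(B,4.00) ∩ circle(D,7.00): a=3.4192, h=2.0758
θ=17°:   candidates: C₊=(5.4462,2.4592) cross=20.975; C₋=(5.2059,-1.6855) cross=-20.975
θ=17°:   branch - wants cross < 0 → take C=(5.2059,-1.6855) (cross=-20.975)
θ=17°: ex = (C−B)/|BC| = (0.8233,-0.5676); ey = (0.5676,0.8233)
θ=17°: P = B + 2.68·ex + -3.24·ey = (2.2803,-3.6039)
θ=322°: B = A + 2.00·(cos322°, sin322°) = (1.5760, -1.2313)
θ=322°: |BD| = 10.4965
θ=322°: circle(B,4.00) ∩ circle(D,7.00): a=3.6763, h=1.5764
θ=322°:   candidates: C₊=(5.0420,0.7655) cross=16.547; C₋=(5.4118,-2.3656) cross=-16.547
θ=322°:   branch - wants cross < 0 → take C=(5.4118,-2.3656) (cross=-16.547)
θ=322°: ex = (C−B)/|BC| = (0.9590,-0.2836); ey = (0.2836,0.9590)
θ=322°: P = B + 2.68·ex + -3.24·ey = (3.2273,-5.0983)
θ=341°: B = A + 2.00·(cos341°, sin341°) = (1.8910, -0.6511)
θ=341°: |BD| = 10.1299
θ=341°: circle(B,4.00) ∩ circle(D,7.00): a=3.4361, h=2.0477
θ=341°:   candidates: C₊=(5.1884,1.6132) cross=20.743; C₋=(5.4517,-2.4737) cross=-20.743
θ=341°:   branch - wants cross < 0 → take C=(5.4517,-2.4737) (cross=-20.743)
θ=341°: ex = (C−B)/|BC| = (0.8902,-0.4557); ey = (0.4557,0.8902)
θ=341°: P = B + 2.68·ex + -3.24·ey = (2.8004,-4.7564)

θ=11°: 2.33 -3.81
θ=17°: 2.28 -3.60
θ=322°: 3.23 -5.10
θ=341°: 2.80 -4.76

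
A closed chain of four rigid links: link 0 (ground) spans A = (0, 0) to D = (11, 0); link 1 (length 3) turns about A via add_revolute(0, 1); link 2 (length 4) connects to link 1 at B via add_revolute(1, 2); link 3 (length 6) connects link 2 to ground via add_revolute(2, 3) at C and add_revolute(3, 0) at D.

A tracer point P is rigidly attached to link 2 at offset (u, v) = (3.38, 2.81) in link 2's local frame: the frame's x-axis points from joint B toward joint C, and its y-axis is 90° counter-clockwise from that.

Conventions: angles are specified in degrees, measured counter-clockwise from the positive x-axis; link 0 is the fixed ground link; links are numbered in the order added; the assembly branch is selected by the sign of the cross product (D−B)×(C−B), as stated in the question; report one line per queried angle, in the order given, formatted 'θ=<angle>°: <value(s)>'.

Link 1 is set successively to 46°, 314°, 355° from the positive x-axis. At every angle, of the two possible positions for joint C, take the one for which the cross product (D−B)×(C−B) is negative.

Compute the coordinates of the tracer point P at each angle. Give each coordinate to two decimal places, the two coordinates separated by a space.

A=(0,0), D=(11.00,0)
θ=46°: B = A + 3.00·(cos46°, sin46°) = (2.0840, 2.1580)
θ=46°: |BD| = 9.1735
θ=46°: circle(B,4.00) ∩ circle(D,6.00): a=3.4966, h=1.9426
θ=46°:   candidates: C₊=(5.9395,3.2235) cross=17.820; C₋=(5.0255,-0.5526) cross=-17.820
θ=46°:   branch - wants cross < 0 → take C=(5.0255,-0.5526) (cross=-17.820)
θ=46°: ex = (C−B)/|BC| = (0.7354,-0.6777); ey = (0.6777,0.7354)
θ=46°: P = B + 3.38·ex + 2.81·ey = (6.4738,1.9340)
θ=314°: B = A + 3.00·(cos314°, sin314°) = (2.0840, -2.1580)
θ=314°: |BD| = 9.1735
θ=314°: circle(B,4.00) ∩ circle(D,6.00): a=3.4966, h=1.9426
θ=314°:   candidates: C₊=(5.0255,0.5526) cross=17.820; C₋=(5.9395,-3.2235) cross=-17.820
θ=314°:   branch - wants cross < 0 → take C=(5.9395,-3.2235) (cross=-17.820)
θ=314°: ex = (C−B)/|BC| = (0.9639,-0.2664); ey = (0.2664,0.9639)
θ=314°: P = B + 3.38·ex + 2.81·ey = (6.0904,-0.3499)
θ=355°: B = A + 3.00·(cos355°, sin355°) = (2.9886, -0.2615)
θ=355°: |BD| = 8.0157
θ=355°: circle(B,4.00) ∩ circle(D,6.00): a=2.7603, h=2.8950
θ=355°:   candidates: C₊=(5.6530,2.7220) cross=23.205; C₋=(5.8418,-3.0649) cross=-23.205
θ=355°:   branch - wants cross < 0 → take C=(5.8418,-3.0649) (cross=-23.205)
θ=355°: ex = (C−B)/|BC| = (0.7133,-0.7008); ey = (0.7008,0.7133)
θ=355°: P = B + 3.38·ex + 2.81·ey = (7.3690,-0.6259)

θ=46°: 6.47 1.93
θ=314°: 6.09 -0.35
θ=355°: 7.37 -0.63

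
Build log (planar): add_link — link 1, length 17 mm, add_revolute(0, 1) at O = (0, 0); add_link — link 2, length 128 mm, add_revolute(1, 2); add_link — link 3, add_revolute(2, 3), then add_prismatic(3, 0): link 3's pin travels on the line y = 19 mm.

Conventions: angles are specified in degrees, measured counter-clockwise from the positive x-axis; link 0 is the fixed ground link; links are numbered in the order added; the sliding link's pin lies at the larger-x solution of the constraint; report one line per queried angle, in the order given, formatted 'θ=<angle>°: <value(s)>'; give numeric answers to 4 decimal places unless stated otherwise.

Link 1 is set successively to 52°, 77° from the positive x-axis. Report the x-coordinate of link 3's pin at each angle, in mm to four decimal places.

geometry: r = 17 mm, L = 128 mm, e = 19 mm
θ=52°: crank pin P = (r cos θ, r sin θ) = (10.466245, 13.396183)
θ=52°: h = r sin θ − e = 13.396183 − 19 = -5.603817
θ=52°: x = r cos θ + √(L² − h²) = 10.466245 + 127.877274 = 138.343519
θ=77°: crank pin P = (r cos θ, r sin θ) = (3.824168, 16.564291)
θ=77°: h = r sin θ − e = 16.564291 − 19 = -2.435709
θ=77°: x = r cos θ + √(L² − h²) = 3.824168 + 127.976823 = 131.800991

θ=52°: 138.3435
θ=77°: 131.8010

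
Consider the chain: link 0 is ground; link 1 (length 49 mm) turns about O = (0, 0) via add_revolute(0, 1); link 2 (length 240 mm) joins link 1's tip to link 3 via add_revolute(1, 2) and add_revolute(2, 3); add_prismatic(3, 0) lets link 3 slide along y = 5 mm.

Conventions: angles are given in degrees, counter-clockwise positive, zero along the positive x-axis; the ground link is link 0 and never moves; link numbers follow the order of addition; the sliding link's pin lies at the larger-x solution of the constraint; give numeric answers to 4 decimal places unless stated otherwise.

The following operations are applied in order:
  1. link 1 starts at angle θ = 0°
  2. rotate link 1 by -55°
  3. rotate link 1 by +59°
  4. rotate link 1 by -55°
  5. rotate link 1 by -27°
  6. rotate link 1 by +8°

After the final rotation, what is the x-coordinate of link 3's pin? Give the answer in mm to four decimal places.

geometry: r = 49 mm, L = 240 mm, e = 5 mm; θ starts at 0°
rotate link 1 by -55°: θ ← 0° -55° = -55°
rotate link 1 by +59°: θ ← -55° +59° = 4°
rotate link 1 by -55°: θ ← 4° -55° = -51°
rotate link 1 by -27°: θ ← -51° -27° = -78°
rotate link 1 by +8°: θ ← -78° +8° = -70°
crank pin P = (r cos θ, r sin θ) = (16.758987, -46.044938)
h = r sin θ − e = -46.044938 − 5 = -51.044938
x = r cos θ + √(L² − h²) = 16.758987 + 234.508879 = 251.267866

251.2679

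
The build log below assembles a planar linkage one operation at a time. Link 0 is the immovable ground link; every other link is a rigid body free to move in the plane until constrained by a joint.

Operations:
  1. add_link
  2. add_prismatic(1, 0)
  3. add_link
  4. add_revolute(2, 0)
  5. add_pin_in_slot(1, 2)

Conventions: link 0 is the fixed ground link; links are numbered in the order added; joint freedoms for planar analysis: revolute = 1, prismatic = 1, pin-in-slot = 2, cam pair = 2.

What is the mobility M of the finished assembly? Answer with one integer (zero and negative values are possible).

ground; <1,0,0>
#1 <2,0,0>
P:1↔0 J1 <2,1,0>
#2 <3,1,0>
R:2↔0 J1 <3,2,0>
PS:1↔2 J2 <3,2,1>
3×2 − 2×2 − 1×1 = 1

M = 1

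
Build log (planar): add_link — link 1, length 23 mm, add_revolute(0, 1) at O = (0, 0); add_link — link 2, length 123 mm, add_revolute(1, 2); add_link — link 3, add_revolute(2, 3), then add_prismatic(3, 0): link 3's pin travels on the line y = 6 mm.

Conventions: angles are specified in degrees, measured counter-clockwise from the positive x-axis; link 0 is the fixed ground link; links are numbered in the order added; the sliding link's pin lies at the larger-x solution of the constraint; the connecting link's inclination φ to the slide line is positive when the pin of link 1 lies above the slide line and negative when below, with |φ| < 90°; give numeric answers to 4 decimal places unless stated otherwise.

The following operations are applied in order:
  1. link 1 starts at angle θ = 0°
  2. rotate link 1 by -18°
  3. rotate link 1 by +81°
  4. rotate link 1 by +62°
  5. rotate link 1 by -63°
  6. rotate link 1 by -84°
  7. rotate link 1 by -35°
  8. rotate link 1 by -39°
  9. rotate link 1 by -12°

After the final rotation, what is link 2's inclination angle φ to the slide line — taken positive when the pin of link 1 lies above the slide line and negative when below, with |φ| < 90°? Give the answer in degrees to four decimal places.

geometry: r = 23 mm, L = 123 mm, e = 6 mm; θ starts at 0°
rotate link 1 by -18°: θ ← 0° -18° = -18°
rotate link 1 by +81°: θ ← -18° +81° = 63°
rotate link 1 by +62°: θ ← 63° +62° = 125°
rotate link 1 by -63°: θ ← 125° -63° = 62°
rotate link 1 by -84°: θ ← 62° -84° = -22°
rotate link 1 by -35°: θ ← -22° -35° = -57°
rotate link 1 by -39°: θ ← -57° -39° = -96°
rotate link 1 by -12°: θ ← -96° -12° = -108°
h = r sin θ − e = -21.874300 − 6 = -27.874300
sin φ = h / L = -27.874300 / 123 = -0.22662032
φ = arcsin(-0.22662032) = -13.098177°

-13.0982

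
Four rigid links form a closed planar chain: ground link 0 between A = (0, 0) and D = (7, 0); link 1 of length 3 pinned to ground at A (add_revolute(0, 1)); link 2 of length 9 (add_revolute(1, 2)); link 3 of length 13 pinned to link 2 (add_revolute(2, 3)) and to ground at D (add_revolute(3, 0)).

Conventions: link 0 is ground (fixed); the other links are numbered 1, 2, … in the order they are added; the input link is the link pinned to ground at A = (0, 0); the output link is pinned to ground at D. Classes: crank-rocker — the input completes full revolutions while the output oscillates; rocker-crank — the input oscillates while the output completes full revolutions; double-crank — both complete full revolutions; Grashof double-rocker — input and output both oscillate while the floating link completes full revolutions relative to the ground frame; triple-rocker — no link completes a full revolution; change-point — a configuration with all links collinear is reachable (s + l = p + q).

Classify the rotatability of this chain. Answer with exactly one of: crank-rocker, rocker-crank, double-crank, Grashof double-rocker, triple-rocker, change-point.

lengths: ground=7, input=3, coupler=9, output=13
sorted: s=3 (shortest), l=13 (longest), p+q=16
s + l = 16 vs p + q = 16
s + l = p + q → change-point (collinear configuration reachable)

change-point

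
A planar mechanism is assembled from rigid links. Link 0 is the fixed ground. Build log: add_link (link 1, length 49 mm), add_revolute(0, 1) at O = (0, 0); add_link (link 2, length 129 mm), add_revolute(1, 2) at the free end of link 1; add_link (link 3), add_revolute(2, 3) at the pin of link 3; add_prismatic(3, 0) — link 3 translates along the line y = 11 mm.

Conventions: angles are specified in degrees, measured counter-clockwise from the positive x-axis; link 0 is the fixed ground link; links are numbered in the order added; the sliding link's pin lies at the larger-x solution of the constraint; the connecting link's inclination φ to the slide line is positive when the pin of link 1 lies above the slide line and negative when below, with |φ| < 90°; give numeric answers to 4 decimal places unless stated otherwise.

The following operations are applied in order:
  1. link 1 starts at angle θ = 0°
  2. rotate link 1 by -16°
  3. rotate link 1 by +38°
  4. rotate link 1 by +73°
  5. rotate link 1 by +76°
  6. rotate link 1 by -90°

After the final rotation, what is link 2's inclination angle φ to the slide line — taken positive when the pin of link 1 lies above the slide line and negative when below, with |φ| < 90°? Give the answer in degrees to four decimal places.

geometry: r = 49 mm, L = 129 mm, e = 11 mm; θ starts at 0°
rotate link 1 by -16°: θ ← 0° -16° = -16°
rotate link 1 by +38°: θ ← -16° +38° = 22°
rotate link 1 by +73°: θ ← 22° +73° = 95°
rotate link 1 by +76°: θ ← 95° +76° = 171°
rotate link 1 by -90°: θ ← 171° -90° = 81°
h = r sin θ − e = 48.396729 − 11 = 37.396729
sin φ = h / L = 37.396729 / 129 = 0.28989712
φ = arcsin(0.28989712) = 16.851797°

16.8518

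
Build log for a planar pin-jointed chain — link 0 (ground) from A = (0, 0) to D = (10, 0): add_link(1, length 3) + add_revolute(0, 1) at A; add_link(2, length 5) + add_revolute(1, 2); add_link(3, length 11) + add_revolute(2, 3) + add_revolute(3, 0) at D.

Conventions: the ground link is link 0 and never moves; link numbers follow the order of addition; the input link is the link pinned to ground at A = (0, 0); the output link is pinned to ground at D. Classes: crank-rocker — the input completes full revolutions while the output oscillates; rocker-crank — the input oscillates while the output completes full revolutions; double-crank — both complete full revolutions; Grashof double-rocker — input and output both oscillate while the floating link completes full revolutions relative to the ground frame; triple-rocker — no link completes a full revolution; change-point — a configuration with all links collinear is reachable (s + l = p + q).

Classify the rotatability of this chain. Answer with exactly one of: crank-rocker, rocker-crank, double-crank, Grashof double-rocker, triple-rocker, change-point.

lengths: ground=10, input=3, coupler=5, output=11
sorted: s=3 (shortest), l=11 (longest), p+q=15
s + l = 14 vs p + q = 15
s + l < p + q (Grashof) with shortest = input link → crank-rocker

crank-rocker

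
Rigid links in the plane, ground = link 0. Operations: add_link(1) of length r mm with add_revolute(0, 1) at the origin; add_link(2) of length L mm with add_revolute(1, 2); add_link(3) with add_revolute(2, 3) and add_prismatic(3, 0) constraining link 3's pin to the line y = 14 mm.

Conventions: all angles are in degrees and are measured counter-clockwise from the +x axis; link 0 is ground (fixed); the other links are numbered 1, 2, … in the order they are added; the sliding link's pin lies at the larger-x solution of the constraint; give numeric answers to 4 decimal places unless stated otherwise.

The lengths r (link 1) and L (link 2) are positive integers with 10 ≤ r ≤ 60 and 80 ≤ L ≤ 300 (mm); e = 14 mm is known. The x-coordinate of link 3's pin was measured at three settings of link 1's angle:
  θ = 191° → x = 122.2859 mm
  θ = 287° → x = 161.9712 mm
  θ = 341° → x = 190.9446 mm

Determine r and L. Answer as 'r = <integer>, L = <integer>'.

constraint per measurement: (x − r cos θ)² + (r sin θ − e)² = L²
subtracting the θ₁ and θ₂ equations cancels the r² and L² terms:
r = (x₁² − x₂²) / (2[(x₁cos θ₁ + e sin θ₁) − (x₂cos θ₂ + e sin θ₂)]) = 36.0000 → r = 36
L² = (x₁ − r cos θ₁)² + (r sin θ₁ − e)² = 25280.9966 → L = 159.0000 → L = 159
check at θ₃=341°: x = 190.9446 (printed 190.9446) ✓

r = 36, L = 159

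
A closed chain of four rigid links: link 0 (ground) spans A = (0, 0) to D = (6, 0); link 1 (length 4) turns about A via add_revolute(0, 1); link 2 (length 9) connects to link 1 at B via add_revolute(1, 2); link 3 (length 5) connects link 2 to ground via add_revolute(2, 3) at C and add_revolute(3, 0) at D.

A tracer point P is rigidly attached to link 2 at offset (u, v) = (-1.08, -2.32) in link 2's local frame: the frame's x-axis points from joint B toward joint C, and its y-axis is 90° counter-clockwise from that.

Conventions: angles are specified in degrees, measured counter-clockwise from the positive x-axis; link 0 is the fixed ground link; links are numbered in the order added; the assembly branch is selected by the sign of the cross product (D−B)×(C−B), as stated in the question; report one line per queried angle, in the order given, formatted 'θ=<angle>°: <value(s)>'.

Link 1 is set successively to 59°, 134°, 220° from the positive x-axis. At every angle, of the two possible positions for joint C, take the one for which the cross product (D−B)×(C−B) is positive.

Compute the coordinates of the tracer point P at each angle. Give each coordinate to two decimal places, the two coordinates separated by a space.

A=(0,0), D=(6.00,0)
θ=59°: B = A + 4.00·(cos59°, sin59°) = (2.0602, 3.4287)
θ=59°: |BD| = 5.2229
θ=59°: circle(B,9.00) ∩ circle(D,5.00): a=7.9725, h=4.1761
θ=59°:   candidates: C₊=(10.8157,1.3451) cross=21.811; C₋=(5.3327,-4.9553) cross=-21.811
θ=59°:   branch + wants cross > 0 → take C=(10.8157,1.3451) (cross=21.811)
θ=59°: ex = (C−B)/|BC| = (0.9728,-0.2315); ey = (0.2315,0.9728)
θ=59°: P = B + -1.08·ex + -2.32·ey = (0.4724,1.4217)
θ=134°: B = A + 4.00·(cos134°, sin134°) = (-2.7786, 2.8774)
θ=134°: |BD| = 9.2382
θ=134°: circle(B,9.00) ∩ circle(D,5.00): a=7.6500, h=4.7411
θ=134°:   candidates: C₊=(5.9675,4.9999) cross=43.799; C₋=(3.0142,-4.0106) cross=-43.799
θ=134°:   branch + wants cross > 0 → take C=(5.9675,4.9999) (cross=43.799)
θ=134°: ex = (C−B)/|BC| = (0.9718,0.2358); ey = (-0.2358,0.9718)
θ=134°: P = B + -1.08·ex + -2.32·ey = (-3.2810,0.3681)
θ=220°: B = A + 4.00·(cos220°, sin220°) = (-3.0642, -2.5712)
θ=220°: |BD| = 9.4218
θ=220°: circle(B,9.00) ∩ circle(D,5.00): a=7.6827, h=4.6878
θ=220°:   candidates: C₊=(3.0477,4.0353) cross=44.168; C₋=(5.6062,-4.9845) cross=-44.168
θ=220°:   branch + wants cross > 0 → take C=(3.0477,4.0353) (cross=44.168)
θ=220°: ex = (C−B)/|BC| = (0.6791,0.7341); ey = (-0.7341,0.6791)
θ=220°: P = B + -1.08·ex + -2.32·ey = (-2.0946,-4.9394)

θ=59°: 0.47 1.42
θ=134°: -3.28 0.37
θ=220°: -2.09 -4.94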